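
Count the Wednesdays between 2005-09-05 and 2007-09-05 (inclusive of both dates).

2005-09-05 is a Monday.
The range spans 731 days (inclusive of both endpoints).
731 = 7 × 104 + 3, so there are 104 full weeks plus 3 extra days.
Each full week contributes one Wednesday: 104 so far.
The 3 extra days are Mon, Tue, Wed — 1 of them qualifies.
Total: 104 + 1 = 105.

105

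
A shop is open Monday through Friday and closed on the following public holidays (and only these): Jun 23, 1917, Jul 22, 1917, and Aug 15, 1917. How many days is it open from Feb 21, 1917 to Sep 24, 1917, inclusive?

Feb 21, 1917 is a Wednesday.
The range spans 216 days (inclusive of both endpoints).
216 = 7 × 30 + 6, so there are 30 full weeks plus 6 extra days.
Each full week contributes 5 weekdays (Mon–Fri): 30 × 5 = 150.
The 6 extra days are Wed, Thu, Fri, Sat, Sun, Mon — 4 of them qualify.
Total: 150 + 4 = 154.
Holidays: Jun 23, 1917 (Sat); Jul 22, 1917 (Sun); Aug 15, 1917 (Wed).
1 of the 3 holidays fall on weekdays; the rest are weekends and were already excluded.
Business days: 154 − 1 = 153.

153 working days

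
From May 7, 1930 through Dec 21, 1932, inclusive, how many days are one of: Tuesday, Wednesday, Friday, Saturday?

May 7, 1930 is a Wednesday.
The range spans 960 days (inclusive of both endpoints).
960 = 7 × 137 + 1, so there are 137 full weeks plus 1 extra day.
Each full week contributes 4 days from the set (Tue, Wed, Fri, Sat): 137 × 4 = 548.
The 1 extra day is Wednesday — 1 of them qualifies.
Total: 548 + 1 = 549.

549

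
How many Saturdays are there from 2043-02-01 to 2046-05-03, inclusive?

2043-02-01 is a Sunday.
The range spans 1188 days (inclusive of both endpoints).
1188 = 7 × 169 + 5, so there are 169 full weeks plus 5 extra days.
Each full week contributes one Saturday: 169 so far.
The 5 extra days are Sun, Mon, Tue, Wed, Thu — none qualify.
Total: 169 + 0 = 169.

169 Saturdays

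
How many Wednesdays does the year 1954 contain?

52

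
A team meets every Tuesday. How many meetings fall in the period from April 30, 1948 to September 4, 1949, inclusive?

70

April 30, 1948 is a Friday.
From April 30, 1948 to September 4, 1949 is 493 days inclusive.
493 = 7 × 70 + 3, so there are 70 full weeks plus 3 extra days.
Each full week contributes one Tuesday: 70 so far.
The 3 extra days are Fri, Sat, Sun — none qualify.
Total: 70 + 0 = 70.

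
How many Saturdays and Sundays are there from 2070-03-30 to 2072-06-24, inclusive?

233

2070-03-30 is a Sunday.
The range spans 818 days (inclusive of both endpoints).
818 = 7 × 116 + 6, so there are 116 full weeks plus 6 extra days.
Each full week contributes 2 weekend days (Sat, Sun): 116 × 2 = 232.
The 6 extra days are Sunday, Monday, Tuesday, Wednesday, Thursday, Friday — 1 of them qualifies.
Total: 232 + 1 = 233.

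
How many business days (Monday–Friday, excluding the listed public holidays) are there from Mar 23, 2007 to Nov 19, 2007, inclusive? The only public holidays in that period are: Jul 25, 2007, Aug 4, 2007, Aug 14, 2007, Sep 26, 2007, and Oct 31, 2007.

168 business days

Mar 23, 2007 is a Friday.
From Mar 23, 2007 to Nov 19, 2007 is 242 days inclusive.
242 = 7 × 34 + 4, so there are 34 full weeks plus 4 extra days.
Each full week contributes 5 weekdays (Mon–Fri): 34 × 5 = 170.
The 4 extra days are Friday, Saturday, Sunday, Monday — 2 of them qualify.
Total: 170 + 2 = 172.
Holidays: Jul 25, 2007 (Wed); Aug 4, 2007 (Sat); Aug 14, 2007 (Tue); Sep 26, 2007 (Wed); Oct 31, 2007 (Wed).
4 of the 5 holidays fall on weekdays; the rest are weekends and were already excluded.
Business days: 172 − 4 = 168.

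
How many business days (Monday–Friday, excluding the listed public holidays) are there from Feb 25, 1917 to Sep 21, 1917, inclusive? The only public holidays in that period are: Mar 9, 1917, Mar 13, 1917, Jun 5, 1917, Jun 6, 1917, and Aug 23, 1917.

Feb 25, 1917 is a Sunday.
The range spans 209 days (inclusive of both endpoints).
209 = 7 × 29 + 6, so there are 29 full weeks plus 6 extra days.
Each full week contributes 5 weekdays (Mon–Fri): 29 × 5 = 145.
The 6 extra days are Sunday, Monday, Tuesday, Wednesday, Thursday, Friday — 5 of them qualify.
Total: 145 + 5 = 150.
Holidays: Mar 9, 1917 (Fri); Mar 13, 1917 (Tue); Jun 5, 1917 (Tue); Jun 6, 1917 (Wed); Aug 23, 1917 (Thu).
All 5 holidays fall on weekdays, so subtract 5.
Business days: 150 − 5 = 145.

145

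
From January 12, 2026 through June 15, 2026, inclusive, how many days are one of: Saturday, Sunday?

44

January 12, 2026 is a Monday.
The range spans 155 days (inclusive of both endpoints).
155 = 7 × 22 + 1, so there are 22 full weeks plus 1 extra day.
Each full week contributes 2 days from the set (Sat, Sun): 22 × 2 = 44.
The 1 extra day is Monday — none qualify.
Total: 44 + 0 = 44.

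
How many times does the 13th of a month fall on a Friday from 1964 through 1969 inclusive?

Friday-the-13ths by year:
1964: Mar, Nov
1965: Aug
1966: May
1967: Jan, Oct
1968: Sep, Dec
1969: Jun

9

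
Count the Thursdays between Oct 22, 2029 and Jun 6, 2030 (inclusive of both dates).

33

Oct 22, 2029 is a Monday.
That's 228 days from start to end, counting both.
228 = 7 × 32 + 4, so there are 32 full weeks plus 4 extra days.
Each full week contributes one Thursday: 32 so far.
The 4 extra days are Mon, Tue, Wed, Thu — 1 of them qualifies.
Total: 32 + 1 = 33.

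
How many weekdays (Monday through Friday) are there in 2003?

2003-01-01 is a Wednesday.
That's 365 days from start to end, counting both.
365 = 7 × 52 + 1, so there are 52 full weeks plus 1 extra day.
Each full week contributes 5 weekdays (Mon–Fri): 52 × 5 = 260.
The 1 extra day is Wed — 1 of them qualifies.
Total: 260 + 1 = 261.

261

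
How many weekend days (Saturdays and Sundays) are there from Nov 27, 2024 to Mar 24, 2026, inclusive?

138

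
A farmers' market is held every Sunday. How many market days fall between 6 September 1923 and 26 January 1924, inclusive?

20 Sundays

6 September 1923 is a Thursday.
That's 143 days from start to end, counting both.
143 = 7 × 20 + 3, so there are 20 full weeks plus 3 extra days.
Each full week contributes one Sunday: 20 so far.
The 3 extra days are Thu, Fri, Sat — none qualify.
Total: 20 + 0 = 20.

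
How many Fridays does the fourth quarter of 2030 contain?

October 1, 2030 is a Tuesday.
That's 92 days from start to end, counting both.
92 = 7 × 13 + 1, so there are 13 full weeks plus 1 extra day.
Each full week contributes one Friday: 13 so far.
The 1 extra day is Tue — none qualify.
Total: 13 + 0 = 13.

13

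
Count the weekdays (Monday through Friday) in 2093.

Jan 1, 2093 is a Thursday.
From Jan 1, 2093 to Dec 31, 2093 is 365 days inclusive.
365 = 7 × 52 + 1, so there are 52 full weeks plus 1 extra day.
Each full week contributes 5 weekdays (Mon–Fri): 52 × 5 = 260.
The 1 extra day is Thursday — 1 of them qualifies.
Total: 260 + 1 = 261.

261 weekdays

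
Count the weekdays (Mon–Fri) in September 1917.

20 weekdays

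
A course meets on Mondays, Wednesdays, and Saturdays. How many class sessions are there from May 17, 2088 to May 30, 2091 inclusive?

476

May 17, 2088 is a Monday.
That's 1109 days from start to end, counting both.
1109 = 7 × 158 + 3, so there are 158 full weeks plus 3 extra days.
Each full week contributes 3 days from the set (Mon, Wed, Sat): 158 × 3 = 474.
The 3 extra days are Monday, Tuesday, Wednesday — 2 of them qualify.
Total: 474 + 2 = 476.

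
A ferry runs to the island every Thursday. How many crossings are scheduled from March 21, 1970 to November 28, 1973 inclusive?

March 21, 1970 is a Saturday.
The range spans 1349 days (inclusive of both endpoints).
1349 = 7 × 192 + 5, so there are 192 full weeks plus 5 extra days.
Each full week contributes one Thursday: 192 so far.
The 5 extra days are Saturday, Sunday, Monday, Tuesday, Wednesday — none qualify.
Total: 192 + 0 = 192.

192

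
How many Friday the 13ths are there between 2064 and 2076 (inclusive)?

Friday-the-13ths by year:
2064: Jun
2065: Feb, Mar, Nov
2066: Aug
2067: May
2068: Jan, Apr, Jul
2069: Sep, Dec
2070: Jun
2071: Feb, Mar, Nov
2072: May
2073: Jan, Oct
2074: Apr, Jul
2075: Sep, Dec
2076: Mar, Nov

24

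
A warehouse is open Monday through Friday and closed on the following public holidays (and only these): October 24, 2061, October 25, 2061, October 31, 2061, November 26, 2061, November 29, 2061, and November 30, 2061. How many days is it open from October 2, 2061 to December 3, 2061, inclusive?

40 business days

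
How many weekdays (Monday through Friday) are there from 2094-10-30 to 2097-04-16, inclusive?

642

2094-10-30 is a Saturday.
From 2094-10-30 to 2097-04-16 is 900 days inclusive.
900 = 7 × 128 + 4, so there are 128 full weeks plus 4 extra days.
Each full week contributes 5 weekdays (Mon–Fri): 128 × 5 = 640.
The 4 extra days are Saturday, Sunday, Monday, Tuesday — 2 of them qualify.
Total: 640 + 2 = 642.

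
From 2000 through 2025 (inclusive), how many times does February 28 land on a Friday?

Day of week of February 28 in each year:
2000: Mon, 2001: Wed, 2002: Thu, 2003: Fri ✓, 2004: Sat, 2005: Mon, 2006: Tue, 2007: Wed, 2008: Thu, 2009: Sat, 2010: Sun, 2011: Mon, 2012: Tue, 2013: Thu, 2014: Fri ✓, 2015: Sat, 2016: Sun, 2017: Tue, 2018: Wed, 2019: Thu, 2020: Fri ✓, 2021: Sun, 2022: Mon, 2023: Tue, 2024: Wed, 2025: Fri ✓
Fridays: 2003, 2014, 2020, 2025.

4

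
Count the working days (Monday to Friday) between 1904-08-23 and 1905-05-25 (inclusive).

1904-08-23 is a Tuesday.
From 1904-08-23 to 1905-05-25 is 276 days inclusive.
276 = 7 × 39 + 3, so there are 39 full weeks plus 3 extra days.
Each full week contributes 5 weekdays (Mon–Fri): 39 × 5 = 195.
The 3 extra days are Tue, Wed, Thu — 3 of them qualify.
Total: 195 + 3 = 198.

198 weekdays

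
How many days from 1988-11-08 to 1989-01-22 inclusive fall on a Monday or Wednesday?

1988-11-08 is a Tuesday.
The range spans 76 days (inclusive of both endpoints).
76 = 7 × 10 + 6, so there are 10 full weeks plus 6 extra days.
Each full week contributes 2 days from the set (Mon, Wed): 10 × 2 = 20.
The 6 extra days are Tue, Wed, Thu, Fri, Sat, Sun — 1 of them qualifies.
Total: 20 + 1 = 21.

21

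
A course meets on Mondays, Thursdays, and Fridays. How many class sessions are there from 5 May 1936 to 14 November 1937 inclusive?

239

5 May 1936 is a Tuesday.
From 5 May 1936 to 14 November 1937 is 559 days inclusive.
559 = 7 × 79 + 6, so there are 79 full weeks plus 6 extra days.
Each full week contributes 3 days from the set (Mon, Thu, Fri): 79 × 3 = 237.
The 6 extra days are Tue, Wed, Thu, Fri, Sat, Sun — 2 of them qualify.
Total: 237 + 2 = 239.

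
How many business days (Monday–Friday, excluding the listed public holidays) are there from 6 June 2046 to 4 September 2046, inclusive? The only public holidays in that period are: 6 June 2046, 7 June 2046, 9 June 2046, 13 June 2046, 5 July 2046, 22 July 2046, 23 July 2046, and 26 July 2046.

59

6 June 2046 is a Wednesday.
From 6 June 2046 to 4 September 2046 is 91 days inclusive.
91 = 7 × 13, so the span is exactly 13 full weeks.
Each full week contributes 5 weekdays (Mon–Fri): 13 × 5 = 65.
Holidays: 6 June 2046 (Wed); 7 June 2046 (Thu); 9 June 2046 (Sat); 13 June 2046 (Wed); 5 July 2046 (Thu); 22 July 2046 (Sun); 23 July 2046 (Mon); 26 July 2046 (Thu).
6 of the 8 holidays fall on weekdays; the rest are weekends and were already excluded.
Business days: 65 − 6 = 59.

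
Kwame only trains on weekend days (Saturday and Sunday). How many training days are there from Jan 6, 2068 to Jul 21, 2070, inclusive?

Jan 6, 2068 is a Friday.
The range spans 928 days (inclusive of both endpoints).
928 = 7 × 132 + 4, so there are 132 full weeks plus 4 extra days.
Each full week contributes 2 weekend days (Sat, Sun): 132 × 2 = 264.
The 4 extra days are Fri, Sat, Sun, Mon — 2 of them qualify.
Total: 264 + 2 = 266.

266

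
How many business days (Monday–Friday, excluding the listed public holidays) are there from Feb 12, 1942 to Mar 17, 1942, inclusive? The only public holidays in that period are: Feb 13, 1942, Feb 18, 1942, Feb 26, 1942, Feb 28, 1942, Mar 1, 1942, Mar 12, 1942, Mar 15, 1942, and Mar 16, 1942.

19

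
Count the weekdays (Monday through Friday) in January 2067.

Jan 1, 2067 is a Saturday.
From Jan 1, 2067 to Jan 31, 2067 is 31 days inclusive.
31 = 7 × 4 + 3, so there are 4 full weeks plus 3 extra days.
Each full week contributes 5 weekdays (Mon–Fri): 4 × 5 = 20.
The 3 extra days are Saturday, Sunday, Monday — 1 of them qualifies.
Total: 20 + 1 = 21.

21 weekdays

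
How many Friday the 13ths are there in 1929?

The 13th falls on a Friday when the month's 13th has weekday Fri.
Jan 13 is Sun; Feb 13 is Wed; Mar 13 is Wed; Apr 13 is Sat; May 13 is Mon; Jun 13 is Thu; Jul 13 is Sat; Aug 13 is Tue; Sep 13 is Fri ✓; Oct 13 is Sun; Nov 13 is Wed; Dec 13 is Fri ✓.
Friday the 13ths: Sep, Dec.

2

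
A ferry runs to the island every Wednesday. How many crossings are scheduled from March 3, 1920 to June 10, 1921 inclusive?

67 Wednesdays

March 3, 1920 is a Wednesday.
From March 3, 1920 to June 10, 1921 is 465 days inclusive.
465 = 7 × 66 + 3, so there are 66 full weeks plus 3 extra days.
Each full week contributes one Wednesday: 66 so far.
The 3 extra days are Wednesday, Thursday, Friday — 1 of them qualifies.
Total: 66 + 1 = 67.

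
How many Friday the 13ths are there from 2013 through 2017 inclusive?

Friday-the-13ths by year:
2013: Sep, Dec
2014: Jun
2015: Feb, Mar, Nov
2016: May
2017: Jan, Oct

9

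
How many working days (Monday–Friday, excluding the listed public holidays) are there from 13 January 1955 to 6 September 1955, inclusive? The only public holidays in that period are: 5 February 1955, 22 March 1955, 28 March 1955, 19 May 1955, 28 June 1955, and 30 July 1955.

165

13 January 1955 is a Thursday.
From 13 January 1955 to 6 September 1955 is 237 days inclusive.
237 = 7 × 33 + 6, so there are 33 full weeks plus 6 extra days.
Each full week contributes 5 weekdays (Mon–Fri): 33 × 5 = 165.
The 6 extra days are Thursday, Friday, Saturday, Sunday, Monday, Tuesday — 4 of them qualify.
Total: 165 + 4 = 169.
Holidays: 5 February 1955 (Sat); 22 March 1955 (Tue); 28 March 1955 (Mon); 19 May 1955 (Thu); 28 June 1955 (Tue); 30 July 1955 (Sat).
4 of the 6 holidays fall on weekdays; the rest are weekends and were already excluded.
Business days: 169 − 4 = 165.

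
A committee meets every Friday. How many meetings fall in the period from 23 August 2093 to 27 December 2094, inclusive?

70

23 August 2093 is a Sunday.
That's 492 days from start to end, counting both.
492 = 7 × 70 + 2, so there are 70 full weeks plus 2 extra days.
Each full week contributes one Friday: 70 so far.
The 2 extra days are Sunday, Monday — none qualify.
Total: 70 + 0 = 70.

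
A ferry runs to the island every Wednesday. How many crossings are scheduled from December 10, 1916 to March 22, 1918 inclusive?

67 Wednesdays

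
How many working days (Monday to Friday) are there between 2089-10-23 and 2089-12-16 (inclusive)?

40

2089-10-23 is a Sunday.
From 2089-10-23 to 2089-12-16 is 55 days inclusive.
55 = 7 × 7 + 6, so there are 7 full weeks plus 6 extra days.
Each full week contributes 5 weekdays (Mon–Fri): 7 × 5 = 35.
The 6 extra days are Sun, Mon, Tue, Wed, Thu, Fri — 5 of them qualify.
Total: 35 + 5 = 40.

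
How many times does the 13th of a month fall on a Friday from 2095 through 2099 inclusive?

10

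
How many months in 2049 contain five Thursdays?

A month has five Thursdays exactly when Thursday falls within its first (length − 28) days.
Jan: 31 days, starts Fri → 5 of Fri, Sat, Sun
Feb: 28 days, starts Mon → 5 of (none)
Mar: 31 days, starts Mon → 5 of Mon, Tue, Wed
Apr: 30 days, starts Thu → 5 of Thu, Fri ✓
May: 31 days, starts Sat → 5 of Sat, Sun, Mon
Jun: 30 days, starts Tue → 5 of Tue, Wed
Jul: 31 days, starts Thu → 5 of Thu, Fri, Sat ✓
Aug: 31 days, starts Sun → 5 of Sun, Mon, Tue
Sep: 30 days, starts Wed → 5 of Wed, Thu ✓
Oct: 31 days, starts Fri → 5 of Fri, Sat, Sun
Nov: 30 days, starts Mon → 5 of Mon, Tue
Dec: 31 days, starts Wed → 5 of Wed, Thu, Fri ✓
Months with five Thursdays: Apr, Jul, Sep, Dec.

4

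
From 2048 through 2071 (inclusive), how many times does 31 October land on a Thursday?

Day of week of October 31 in each year:
2048: Sat, 2049: Sun, 2050: Mon, 2051: Tue, 2052: Thu ✓, 2053: Fri, 2054: Sat, 2055: Sun, 2056: Tue, 2057: Wed, 2058: Thu ✓, 2059: Fri, 2060: Sun, 2061: Mon, 2062: Tue, 2063: Wed, 2064: Fri, 2065: Sat, 2066: Sun, 2067: Mon, 2068: Wed, 2069: Thu ✓, 2070: Fri, 2071: Sat
Thursdays: 2052, 2058, 2069.

3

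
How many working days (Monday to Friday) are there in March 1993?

23 weekdays

Mar 1, 1993 is a Monday.
That's 31 days from start to end, counting both.
31 = 7 × 4 + 3, so there are 4 full weeks plus 3 extra days.
Each full week contributes 5 weekdays (Mon–Fri): 4 × 5 = 20.
The 3 extra days are Monday, Tuesday, Wednesday — 3 of them qualify.
Total: 20 + 3 = 23.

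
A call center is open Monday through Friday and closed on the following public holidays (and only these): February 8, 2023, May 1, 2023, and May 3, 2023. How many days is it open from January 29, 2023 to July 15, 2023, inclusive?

January 29, 2023 is a Sunday.
From January 29, 2023 to July 15, 2023 is 168 days inclusive.
168 = 7 × 24, so the span is exactly 24 full weeks.
Each full week contributes 5 weekdays (Mon–Fri): 24 × 5 = 120.
Total: 120.
Holidays: February 8, 2023 (Wed); May 1, 2023 (Mon); May 3, 2023 (Wed).
All 3 holidays fall on weekdays, so subtract 3.
Business days: 120 − 3 = 117.

117 working days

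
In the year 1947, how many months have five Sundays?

4

A month has five Sundays exactly when Sunday falls within its first (length − 28) days.
Jan: 31 days, starts Wed → 5 of Wed, Thu, Fri
Feb: 28 days, starts Sat → 5 of (none)
Mar: 31 days, starts Sat → 5 of Sat, Sun, Mon ✓
Apr: 30 days, starts Tue → 5 of Tue, Wed
May: 31 days, starts Thu → 5 of Thu, Fri, Sat
Jun: 30 days, starts Sun → 5 of Sun, Mon ✓
Jul: 31 days, starts Tue → 5 of Tue, Wed, Thu
Aug: 31 days, starts Fri → 5 of Fri, Sat, Sun ✓
Sep: 30 days, starts Mon → 5 of Mon, Tue
Oct: 31 days, starts Wed → 5 of Wed, Thu, Fri
Nov: 30 days, starts Sat → 5 of Sat, Sun ✓
Dec: 31 days, starts Mon → 5 of Mon, Tue, Wed
Months with five Sundays: Mar, Jun, Aug, Nov.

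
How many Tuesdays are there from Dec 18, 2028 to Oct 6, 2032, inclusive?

199 Tuesdays

Dec 18, 2028 is a Monday.
That's 1389 days from start to end, counting both.
1389 = 7 × 198 + 3, so there are 198 full weeks plus 3 extra days.
Each full week contributes one Tuesday: 198 so far.
The 3 extra days are Monday, Tuesday, Wednesday — 1 of them qualifies.
Total: 198 + 1 = 199.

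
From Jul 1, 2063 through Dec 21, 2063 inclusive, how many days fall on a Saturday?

Jul 1, 2063 is a Sunday.
From Jul 1, 2063 to Dec 21, 2063 is 174 days inclusive.
174 = 7 × 24 + 6, so there are 24 full weeks plus 6 extra days.
Each full week contributes one Saturday: 24 so far.
The 6 extra days are Sun, Mon, Tue, Wed, Thu, Fri — none qualify.
Total: 24 + 0 = 24.

24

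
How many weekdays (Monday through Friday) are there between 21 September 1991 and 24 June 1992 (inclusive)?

21 September 1991 is a Saturday.
From 21 September 1991 to 24 June 1992 is 278 days inclusive.
278 = 7 × 39 + 5, so there are 39 full weeks plus 5 extra days.
Each full week contributes 5 weekdays (Mon–Fri): 39 × 5 = 195.
The 5 extra days are Sat, Sun, Mon, Tue, Wed — 3 of them qualify.
Total: 195 + 3 = 198.

198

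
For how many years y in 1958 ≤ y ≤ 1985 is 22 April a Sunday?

4

Day of week of April 22 in each year:
1958: Tue, 1959: Wed, 1960: Fri, 1961: Sat, 1962: Sun ✓, 1963: Mon, 1964: Wed, 1965: Thu, 1966: Fri, 1967: Sat, 1968: Mon, 1969: Tue, 1970: Wed, 1971: Thu, 1972: Sat, 1973: Sun ✓, 1974: Mon, 1975: Tue, 1976: Thu, 1977: Fri, 1978: Sat, 1979: Sun ✓, 1980: Tue, 1981: Wed, 1982: Thu, 1983: Fri, 1984: Sun ✓, 1985: Mon
Sundays: 1962, 1973, 1979, 1984.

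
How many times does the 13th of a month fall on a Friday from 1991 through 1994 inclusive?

6

Friday-the-13ths by year:
1991: Sep, Dec
1992: Mar, Nov
1993: Aug
1994: May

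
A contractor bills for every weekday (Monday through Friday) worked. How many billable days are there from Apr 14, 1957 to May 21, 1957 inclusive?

27

Apr 14, 1957 is a Sunday.
The range spans 38 days (inclusive of both endpoints).
38 = 7 × 5 + 3, so there are 5 full weeks plus 3 extra days.
Each full week contributes 5 weekdays (Mon–Fri): 5 × 5 = 25.
The 3 extra days are Sun, Mon, Tue — 2 of them qualify.
Total: 25 + 2 = 27.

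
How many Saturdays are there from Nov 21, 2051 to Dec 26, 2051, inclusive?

5

Nov 21, 2051 is a Tuesday.
From Nov 21, 2051 to Dec 26, 2051 is 36 days inclusive.
36 = 7 × 5 + 1, so there are 5 full weeks plus 1 extra day.
Each full week contributes one Saturday: 5 so far.
The 1 extra day is Tuesday — none qualify.
Total: 5 + 0 = 5.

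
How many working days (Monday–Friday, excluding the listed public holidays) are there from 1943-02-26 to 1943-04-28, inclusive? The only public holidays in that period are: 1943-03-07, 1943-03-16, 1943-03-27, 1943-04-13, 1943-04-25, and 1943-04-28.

41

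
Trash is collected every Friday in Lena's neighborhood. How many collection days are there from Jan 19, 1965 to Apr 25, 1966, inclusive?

Jan 19, 1965 is a Tuesday.
From Jan 19, 1965 to Apr 25, 1966 is 462 days inclusive.
462 = 7 × 66, so the span is exactly 66 full weeks.
Each full week contributes one Friday: 66 so far.

66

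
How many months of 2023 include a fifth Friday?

4

A month has five Fridays exactly when Friday falls within its first (length − 28) days.
Jan: 31 days, starts Sun → 5 of Sun, Mon, Tue
Feb: 28 days, starts Wed → 5 of (none)
Mar: 31 days, starts Wed → 5 of Wed, Thu, Fri ✓
Apr: 30 days, starts Sat → 5 of Sat, Sun
May: 31 days, starts Mon → 5 of Mon, Tue, Wed
Jun: 30 days, starts Thu → 5 of Thu, Fri ✓
Jul: 31 days, starts Sat → 5 of Sat, Sun, Mon
Aug: 31 days, starts Tue → 5 of Tue, Wed, Thu
Sep: 30 days, starts Fri → 5 of Fri, Sat ✓
Oct: 31 days, starts Sun → 5 of Sun, Mon, Tue
Nov: 30 days, starts Wed → 5 of Wed, Thu
Dec: 31 days, starts Fri → 5 of Fri, Sat, Sun ✓
Months with five Fridays: Mar, Jun, Sep, Dec.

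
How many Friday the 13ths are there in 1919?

The 13th falls on a Friday when the month's 13th has weekday Fri.
Jan 13 is Mon; Feb 13 is Thu; Mar 13 is Thu; Apr 13 is Sun; May 13 is Tue; Jun 13 is Fri ✓; Jul 13 is Sun; Aug 13 is Wed; Sep 13 is Sat; Oct 13 is Mon; Nov 13 is Thu; Dec 13 is Sat.
Friday the 13ths: Jun.

1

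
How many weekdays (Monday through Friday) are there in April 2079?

Apr 1, 2079 is a Saturday.
The range spans 30 days (inclusive of both endpoints).
30 = 7 × 4 + 2, so there are 4 full weeks plus 2 extra days.
Each full week contributes 5 weekdays (Mon–Fri): 4 × 5 = 20.
The 2 extra days are Saturday, Sunday — none qualify.
Total: 20 + 0 = 20.

20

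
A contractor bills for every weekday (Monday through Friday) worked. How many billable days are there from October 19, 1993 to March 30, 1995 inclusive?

October 19, 1993 is a Tuesday.
That's 528 days from start to end, counting both.
528 = 7 × 75 + 3, so there are 75 full weeks plus 3 extra days.
Each full week contributes 5 weekdays (Mon–Fri): 75 × 5 = 375.
The 3 extra days are Tue, Wed, Thu — 3 of them qualify.
Total: 375 + 3 = 378.

378 weekdays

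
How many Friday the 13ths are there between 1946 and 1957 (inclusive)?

Friday-the-13ths by year:
1946: Sep, Dec
1947: Jun
1948: Feb, Aug
1949: May
1950: Jan, Oct
1951: Apr, Jul
1952: Jun
1953: Feb, Mar, Nov
1954: Aug
1955: May
1956: Jan, Apr, Jul
1957: Sep, Dec

21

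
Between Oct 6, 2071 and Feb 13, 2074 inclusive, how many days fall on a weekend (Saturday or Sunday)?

Oct 6, 2071 is a Tuesday.
From Oct 6, 2071 to Feb 13, 2074 is 862 days inclusive.
862 = 7 × 123 + 1, so there are 123 full weeks plus 1 extra day.
Each full week contributes 2 weekend days (Sat, Sun): 123 × 2 = 246.
The 1 extra day is Tue — none qualify.
Total: 246 + 0 = 246.

246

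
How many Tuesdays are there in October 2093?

4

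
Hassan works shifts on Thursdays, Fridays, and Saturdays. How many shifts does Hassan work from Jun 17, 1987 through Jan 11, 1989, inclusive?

246

Jun 17, 1987 is a Wednesday.
The range spans 575 days (inclusive of both endpoints).
575 = 7 × 82 + 1, so there are 82 full weeks plus 1 extra day.
Each full week contributes 3 days from the set (Thu, Fri, Sat): 82 × 3 = 246.
The 1 extra day is Wed — none qualify.
Total: 246 + 0 = 246.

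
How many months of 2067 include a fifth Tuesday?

4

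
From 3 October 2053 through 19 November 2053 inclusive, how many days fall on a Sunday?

7 Sundays

3 October 2053 is a Friday.
That's 48 days from start to end, counting both.
48 = 7 × 6 + 6, so there are 6 full weeks plus 6 extra days.
Each full week contributes one Sunday: 6 so far.
The 6 extra days are Fri, Sat, Sun, Mon, Tue, Wed — 1 of them qualifies.
Total: 6 + 1 = 7.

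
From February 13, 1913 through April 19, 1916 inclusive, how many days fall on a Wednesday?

February 13, 1913 is a Thursday.
The range spans 1162 days (inclusive of both endpoints).
1162 = 7 × 166, so the span is exactly 166 full weeks.
Each full week contributes one Wednesday: 166 so far.
Total: 166.

166 Wednesdays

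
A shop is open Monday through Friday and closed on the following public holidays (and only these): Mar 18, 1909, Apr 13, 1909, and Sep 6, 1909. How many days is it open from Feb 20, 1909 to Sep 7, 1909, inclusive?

Feb 20, 1909 is a Saturday.
The range spans 200 days (inclusive of both endpoints).
200 = 7 × 28 + 4, so there are 28 full weeks plus 4 extra days.
Each full week contributes 5 weekdays (Mon–Fri): 28 × 5 = 140.
The 4 extra days are Saturday, Sunday, Monday, Tuesday — 2 of them qualify.
Total: 140 + 2 = 142.
Holidays: Mar 18, 1909 (Thu); Apr 13, 1909 (Tue); Sep 6, 1909 (Mon).
All 3 holidays fall on weekdays, so subtract 3.
Business days: 142 − 3 = 139.

139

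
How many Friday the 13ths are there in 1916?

1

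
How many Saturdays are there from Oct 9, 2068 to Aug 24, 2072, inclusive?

Oct 9, 2068 is a Tuesday.
From Oct 9, 2068 to Aug 24, 2072 is 1416 days inclusive.
1416 = 7 × 202 + 2, so there are 202 full weeks plus 2 extra days.
Each full week contributes one Saturday: 202 so far.
The 2 extra days are Tuesday, Wednesday — none qualify.
Total: 202 + 0 = 202.

202 Saturdays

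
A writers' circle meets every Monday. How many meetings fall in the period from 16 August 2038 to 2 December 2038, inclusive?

16

16 August 2038 is a Monday.
From 16 August 2038 to 2 December 2038 is 109 days inclusive.
109 = 7 × 15 + 4, so there are 15 full weeks plus 4 extra days.
Each full week contributes one Monday: 15 so far.
The 4 extra days are Mon, Tue, Wed, Thu — 1 of them qualifies.
Total: 15 + 1 = 16.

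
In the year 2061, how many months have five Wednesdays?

4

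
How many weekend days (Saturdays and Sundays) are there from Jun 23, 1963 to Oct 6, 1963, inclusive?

31

Jun 23, 1963 is a Sunday.
That's 106 days from start to end, counting both.
106 = 7 × 15 + 1, so there are 15 full weeks plus 1 extra day.
Each full week contributes 2 weekend days (Sat, Sun): 15 × 2 = 30.
The 1 extra day is Sunday — 1 of them qualifies.
Total: 30 + 1 = 31.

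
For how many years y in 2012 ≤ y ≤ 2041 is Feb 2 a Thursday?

Day of week of February 2 in each year:
2012: Thu ✓, 2013: Sat, 2014: Sun, 2015: Mon, 2016: Tue, 2017: Thu ✓, 2018: Fri, 2019: Sat, 2020: Sun, 2021: Tue, 2022: Wed, 2023: Thu ✓, 2024: Fri, 2025: Sun, 2026: Mon, 2027: Tue, 2028: Wed, 2029: Fri, 2030: Sat, 2031: Sun, 2032: Mon, 2033: Wed, 2034: Thu ✓, 2035: Fri, 2036: Sat, 2037: Mon, 2038: Tue, 2039: Wed, 2040: Thu ✓, 2041: Sat
Thursdays: 2012, 2017, 2023, 2034, 2040.

5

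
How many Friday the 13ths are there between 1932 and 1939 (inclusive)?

13

Friday-the-13ths by year:
1932: May
1933: Jan, Oct
1934: Apr, Jul
1935: Sep, Dec
1936: Mar, Nov
1937: Aug
1938: May
1939: Jan, Oct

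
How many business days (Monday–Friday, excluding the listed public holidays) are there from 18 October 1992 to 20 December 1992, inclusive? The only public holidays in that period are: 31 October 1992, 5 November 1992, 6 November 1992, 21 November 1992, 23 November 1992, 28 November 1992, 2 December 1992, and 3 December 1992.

18 October 1992 is a Sunday.
The range spans 64 days (inclusive of both endpoints).
64 = 7 × 9 + 1, so there are 9 full weeks plus 1 extra day.
Each full week contributes 5 weekdays (Mon–Fri): 9 × 5 = 45.
The 1 extra day is Sun — none qualify.
Total: 45 + 0 = 45.
Holidays: 31 October 1992 (Sat); 5 November 1992 (Thu); 6 November 1992 (Fri); 21 November 1992 (Sat); 23 November 1992 (Mon); 28 November 1992 (Sat); 2 December 1992 (Wed); 3 December 1992 (Thu).
5 of the 8 holidays fall on weekdays; the rest are weekends and were already excluded.
Business days: 45 − 5 = 40.

40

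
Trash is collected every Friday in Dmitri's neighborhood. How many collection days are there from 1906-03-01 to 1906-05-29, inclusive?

1906-03-01 is a Thursday.
That's 90 days from start to end, counting both.
90 = 7 × 12 + 6, so there are 12 full weeks plus 6 extra days.
Each full week contributes one Friday: 12 so far.
The 6 extra days are Thursday, Friday, Saturday, Sunday, Monday, Tuesday — 1 of them qualifies.
Total: 12 + 1 = 13.

13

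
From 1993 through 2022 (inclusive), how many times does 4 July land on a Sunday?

5

Day of week of July 4 in each year:
1993: Sun ✓, 1994: Mon, 1995: Tue, 1996: Thu, 1997: Fri, 1998: Sat, 1999: Sun ✓, 2000: Tue, 2001: Wed, 2002: Thu, 2003: Fri, 2004: Sun ✓, 2005: Mon, 2006: Tue, 2007: Wed, 2008: Fri, 2009: Sat, 2010: Sun ✓, 2011: Mon, 2012: Wed, 2013: Thu, 2014: Fri, 2015: Sat, 2016: Mon, 2017: Tue, 2018: Wed, 2019: Thu, 2020: Sat, 2021: Sun ✓, 2022: Mon
Sundays: 1993, 1999, 2004, 2010, 2021.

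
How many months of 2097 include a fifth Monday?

4

A month has five Mondays exactly when Monday falls within its first (length − 28) days.
Jan: 31 days, starts Tue → 5 of Tue, Wed, Thu
Feb: 28 days, starts Fri → 5 of (none)
Mar: 31 days, starts Fri → 5 of Fri, Sat, Sun
Apr: 30 days, starts Mon → 5 of Mon, Tue ✓
May: 31 days, starts Wed → 5 of Wed, Thu, Fri
Jun: 30 days, starts Sat → 5 of Sat, Sun
Jul: 31 days, starts Mon → 5 of Mon, Tue, Wed ✓
Aug: 31 days, starts Thu → 5 of Thu, Fri, Sat
Sep: 30 days, starts Sun → 5 of Sun, Mon ✓
Oct: 31 days, starts Tue → 5 of Tue, Wed, Thu
Nov: 30 days, starts Fri → 5 of Fri, Sat
Dec: 31 days, starts Sun → 5 of Sun, Mon, Tue ✓
Months with five Mondays: Apr, Jul, Sep, Dec.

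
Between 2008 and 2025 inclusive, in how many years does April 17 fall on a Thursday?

3

Day of week of April 17 in each year:
2008: Thu ✓, 2009: Fri, 2010: Sat, 2011: Sun, 2012: Tue, 2013: Wed, 2014: Thu ✓, 2015: Fri, 2016: Sun, 2017: Mon, 2018: Tue, 2019: Wed, 2020: Fri, 2021: Sat, 2022: Sun, 2023: Mon, 2024: Wed, 2025: Thu ✓
Thursdays: 2008, 2014, 2025.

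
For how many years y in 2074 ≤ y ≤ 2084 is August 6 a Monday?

Day of week of August 6 in each year:
2074: Mon ✓, 2075: Tue, 2076: Thu, 2077: Fri, 2078: Sat, 2079: Sun, 2080: Tue, 2081: Wed, 2082: Thu, 2083: Fri, 2084: Sun
Mondays: 2074.

1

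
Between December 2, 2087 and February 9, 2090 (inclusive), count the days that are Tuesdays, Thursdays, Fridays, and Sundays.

December 2, 2087 is a Tuesday.
The range spans 801 days (inclusive of both endpoints).
801 = 7 × 114 + 3, so there are 114 full weeks plus 3 extra days.
Each full week contributes 4 days from the set (Tue, Thu, Fri, Sun): 114 × 4 = 456.
The 3 extra days are Tuesday, Wednesday, Thursday — 2 of them qualify.
Total: 456 + 2 = 458.

458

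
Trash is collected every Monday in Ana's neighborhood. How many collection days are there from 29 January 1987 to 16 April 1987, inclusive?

11

29 January 1987 is a Thursday.
That's 78 days from start to end, counting both.
78 = 7 × 11 + 1, so there are 11 full weeks plus 1 extra day.
Each full week contributes one Monday: 11 so far.
The 1 extra day is Thursday — none qualify.
Total: 11 + 0 = 11.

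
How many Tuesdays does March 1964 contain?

5

1964-03-01 is a Sunday.
That's 31 days from start to end, counting both.
31 = 7 × 4 + 3, so there are 4 full weeks plus 3 extra days.
Each full week contributes one Tuesday: 4 so far.
The 3 extra days are Sun, Mon, Tue — 1 of them qualifies.
Total: 4 + 1 = 5.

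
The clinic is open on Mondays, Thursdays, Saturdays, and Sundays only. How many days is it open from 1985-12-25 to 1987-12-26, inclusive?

418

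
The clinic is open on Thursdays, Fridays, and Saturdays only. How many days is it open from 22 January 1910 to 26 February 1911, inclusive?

22 January 1910 is a Saturday.
The range spans 401 days (inclusive of both endpoints).
401 = 7 × 57 + 2, so there are 57 full weeks plus 2 extra days.
Each full week contributes 3 days from the set (Thu, Fri, Sat): 57 × 3 = 171.
The 2 extra days are Sat, Sun — 1 of them qualifies.
Total: 171 + 1 = 172.

172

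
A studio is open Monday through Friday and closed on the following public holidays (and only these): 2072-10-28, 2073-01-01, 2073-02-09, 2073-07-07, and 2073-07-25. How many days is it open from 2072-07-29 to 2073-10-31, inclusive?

2072-07-29 is a Friday.
The range spans 460 days (inclusive of both endpoints).
460 = 7 × 65 + 5, so there are 65 full weeks plus 5 extra days.
Each full week contributes 5 weekdays (Mon–Fri): 65 × 5 = 325.
The 5 extra days are Fri, Sat, Sun, Mon, Tue — 3 of them qualify.
Total: 325 + 3 = 328.
Holidays: 2072-10-28 (Fri); 2073-01-01 (Sun); 2073-02-09 (Thu); 2073-07-07 (Fri); 2073-07-25 (Tue).
4 of the 5 holidays fall on weekdays; the rest are weekends and were already excluded.
Business days: 328 − 4 = 324.

324 working days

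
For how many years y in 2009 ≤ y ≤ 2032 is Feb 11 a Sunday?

Day of week of February 11 in each year:
2009: Wed, 2010: Thu, 2011: Fri, 2012: Sat, 2013: Mon, 2014: Tue, 2015: Wed, 2016: Thu, 2017: Sat, 2018: Sun ✓, 2019: Mon, 2020: Tue, 2021: Thu, 2022: Fri, 2023: Sat, 2024: Sun ✓, 2025: Tue, 2026: Wed, 2027: Thu, 2028: Fri, 2029: Sun ✓, 2030: Mon, 2031: Tue, 2032: Wed
Sundays: 2018, 2024, 2029.

3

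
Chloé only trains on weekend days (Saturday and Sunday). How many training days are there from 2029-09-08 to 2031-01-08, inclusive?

2029-09-08 is a Saturday.
The range spans 488 days (inclusive of both endpoints).
488 = 7 × 69 + 5, so there are 69 full weeks plus 5 extra days.
Each full week contributes 2 weekend days (Sat, Sun): 69 × 2 = 138.
The 5 extra days are Saturday, Sunday, Monday, Tuesday, Wednesday — 2 of them qualify.
Total: 138 + 2 = 140.

140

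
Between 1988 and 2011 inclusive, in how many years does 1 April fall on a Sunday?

3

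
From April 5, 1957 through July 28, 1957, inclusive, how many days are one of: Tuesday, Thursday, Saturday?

49

April 5, 1957 is a Friday.
The range spans 115 days (inclusive of both endpoints).
115 = 7 × 16 + 3, so there are 16 full weeks plus 3 extra days.
Each full week contributes 3 days from the set (Tue, Thu, Sat): 16 × 3 = 48.
The 3 extra days are Fri, Sat, Sun — 1 of them qualifies.
Total: 48 + 1 = 49.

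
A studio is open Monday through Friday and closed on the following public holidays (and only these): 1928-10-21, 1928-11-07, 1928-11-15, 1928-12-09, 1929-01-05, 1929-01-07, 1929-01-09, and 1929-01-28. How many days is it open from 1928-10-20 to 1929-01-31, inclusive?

69 working days

1928-10-20 is a Saturday.
From 1928-10-20 to 1929-01-31 is 104 days inclusive.
104 = 7 × 14 + 6, so there are 14 full weeks plus 6 extra days.
Each full week contributes 5 weekdays (Mon–Fri): 14 × 5 = 70.
The 6 extra days are Saturday, Sunday, Monday, Tuesday, Wednesday, Thursday — 4 of them qualify.
Total: 70 + 4 = 74.
Holidays: 1928-10-21 (Sun); 1928-11-07 (Wed); 1928-11-15 (Thu); 1928-12-09 (Sun); 1929-01-05 (Sat); 1929-01-07 (Mon); 1929-01-09 (Wed); 1929-01-28 (Mon).
5 of the 8 holidays fall on weekdays; the rest are weekends and were already excluded.
Business days: 74 − 5 = 69.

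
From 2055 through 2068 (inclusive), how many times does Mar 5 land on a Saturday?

2

Day of week of March 5 in each year:
2055: Fri, 2056: Sun, 2057: Mon, 2058: Tue, 2059: Wed, 2060: Fri, 2061: Sat ✓, 2062: Sun, 2063: Mon, 2064: Wed, 2065: Thu, 2066: Fri, 2067: Sat ✓, 2068: Mon
Saturdays: 2061, 2067.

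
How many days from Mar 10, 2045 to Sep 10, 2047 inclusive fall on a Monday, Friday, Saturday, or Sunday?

524

Mar 10, 2045 is a Friday.
That's 915 days from start to end, counting both.
915 = 7 × 130 + 5, so there are 130 full weeks plus 5 extra days.
Each full week contributes 4 days from the set (Mon, Fri, Sat, Sun): 130 × 4 = 520.
The 5 extra days are Fri, Sat, Sun, Mon, Tue — 4 of them qualify.
Total: 520 + 4 = 524.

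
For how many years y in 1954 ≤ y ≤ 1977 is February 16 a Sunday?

Day of week of February 16 in each year:
1954: Tue, 1955: Wed, 1956: Thu, 1957: Sat, 1958: Sun ✓, 1959: Mon, 1960: Tue, 1961: Thu, 1962: Fri, 1963: Sat, 1964: Sun ✓, 1965: Tue, 1966: Wed, 1967: Thu, 1968: Fri, 1969: Sun ✓, 1970: Mon, 1971: Tue, 1972: Wed, 1973: Fri, 1974: Sat, 1975: Sun ✓, 1976: Mon, 1977: Wed
Sundays: 1958, 1964, 1969, 1975.

4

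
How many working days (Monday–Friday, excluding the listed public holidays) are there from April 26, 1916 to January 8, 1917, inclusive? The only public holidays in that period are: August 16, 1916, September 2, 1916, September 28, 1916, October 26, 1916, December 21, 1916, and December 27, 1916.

April 26, 1916 is a Wednesday.
The range spans 258 days (inclusive of both endpoints).
258 = 7 × 36 + 6, so there are 36 full weeks plus 6 extra days.
Each full week contributes 5 weekdays (Mon–Fri): 36 × 5 = 180.
The 6 extra days are Wednesday, Thursday, Friday, Saturday, Sunday, Monday — 4 of them qualify.
Total: 180 + 4 = 184.
Holidays: August 16, 1916 (Wed); September 2, 1916 (Sat); September 28, 1916 (Thu); October 26, 1916 (Thu); December 21, 1916 (Thu); December 27, 1916 (Wed).
5 of the 6 holidays fall on weekdays; the rest are weekends and were already excluded.
Business days: 184 − 5 = 179.

179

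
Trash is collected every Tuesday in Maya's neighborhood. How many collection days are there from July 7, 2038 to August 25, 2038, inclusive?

7 Tuesdays

July 7, 2038 is a Wednesday.
From July 7, 2038 to August 25, 2038 is 50 days inclusive.
50 = 7 × 7 + 1, so there are 7 full weeks plus 1 extra day.
Each full week contributes one Tuesday: 7 so far.
The 1 extra day is Wed — none qualify.
Total: 7 + 0 = 7.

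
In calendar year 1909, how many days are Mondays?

1909-01-01 is a Friday.
From 1909-01-01 to 1909-12-31 is 365 days inclusive.
365 = 7 × 52 + 1, so there are 52 full weeks plus 1 extra day.
Each full week contributes one Monday: 52 so far.
The 1 extra day is Fri — none qualify.
Total: 52 + 0 = 52.

52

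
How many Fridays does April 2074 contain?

Apr 1, 2074 is a Sunday.
The range spans 30 days (inclusive of both endpoints).
30 = 7 × 4 + 2, so there are 4 full weeks plus 2 extra days.
Each full week contributes one Friday: 4 so far.
The 2 extra days are Sun, Mon — none qualify.
Total: 4 + 0 = 4.

4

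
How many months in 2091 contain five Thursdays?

A month has five Thursdays exactly when Thursday falls within its first (length − 28) days.
Jan: 31 days, starts Mon → 5 of Mon, Tue, Wed
Feb: 28 days, starts Thu → 5 of (none)
Mar: 31 days, starts Thu → 5 of Thu, Fri, Sat ✓
Apr: 30 days, starts Sun → 5 of Sun, Mon
May: 31 days, starts Tue → 5 of Tue, Wed, Thu ✓
Jun: 30 days, starts Fri → 5 of Fri, Sat
Jul: 31 days, starts Sun → 5 of Sun, Mon, Tue
Aug: 31 days, starts Wed → 5 of Wed, Thu, Fri ✓
Sep: 30 days, starts Sat → 5 of Sat, Sun
Oct: 31 days, starts Mon → 5 of Mon, Tue, Wed
Nov: 30 days, starts Thu → 5 of Thu, Fri ✓
Dec: 31 days, starts Sat → 5 of Sat, Sun, Mon
Months with five Thursdays: Mar, May, Aug, Nov.

4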